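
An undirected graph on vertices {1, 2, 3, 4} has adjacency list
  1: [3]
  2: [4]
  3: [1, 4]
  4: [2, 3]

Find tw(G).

1

A width-1 tree decomposition is:
Bags: B1 = {1, 3}  B2 = {3, 4}  B3 = {2, 4}
Tree: B1–B2, B2–B3
The largest bag has 2 vertices, giving width 1; this decomposition certifies tw(G) ≤ 1. Since G has at least one edge (e.g. 1–3), it is not an edgeless graph, so tw(G) ≥ 1. Hence tw(G) = 1 exactly.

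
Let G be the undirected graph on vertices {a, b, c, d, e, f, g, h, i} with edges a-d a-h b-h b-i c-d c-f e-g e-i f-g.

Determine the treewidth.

A width-2 tree decomposition is:
Bags: B1 = {c, f, g}  B2 = {c, d, g}  B3 = {a, d, g}  B4 = {a, g, h}  B5 = {b, g, h}  B6 = {b, g, i}  B7 = {e, g, i}
Tree: B1–B2, B2–B3, B3–B4, B4–B5, B5–B6, B6–B7
Each bag holds 3 vertices, so the decomposition has width 2, which upper-bounds the treewidth. For the lower bound, G contains the cycle g–f–c–d–a–h–b–i–e–g, so G is not a forest; only forests have treewidth ≤ 1, hence tw(G) ≥ 2. Hence tw(G) = 2 exactly.

2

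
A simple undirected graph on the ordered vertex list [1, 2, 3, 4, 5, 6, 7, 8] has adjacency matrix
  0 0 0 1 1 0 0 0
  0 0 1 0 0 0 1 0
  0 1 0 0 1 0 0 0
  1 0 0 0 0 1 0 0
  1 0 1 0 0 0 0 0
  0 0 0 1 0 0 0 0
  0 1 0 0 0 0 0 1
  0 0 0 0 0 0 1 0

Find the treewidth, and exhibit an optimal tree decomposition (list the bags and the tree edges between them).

Each bag holds 2 vertices, so the decomposition has width 1, which upper-bounds the treewidth. G has an edge, so its treewidth is at least 1. Combining the bounds, tw(G) = 1.

Treewidth 1.
One such decomposition:
Bags: B1 = {4, 6}  B2 = {1, 4}  B3 = {1, 5}  B4 = {3, 5}  B5 = {2, 3}  B6 = {2, 7}  B7 = {7, 8}
Tree: B1–B2, B2–B3, B3–B4, B4–B5, B5–B6, B6–B7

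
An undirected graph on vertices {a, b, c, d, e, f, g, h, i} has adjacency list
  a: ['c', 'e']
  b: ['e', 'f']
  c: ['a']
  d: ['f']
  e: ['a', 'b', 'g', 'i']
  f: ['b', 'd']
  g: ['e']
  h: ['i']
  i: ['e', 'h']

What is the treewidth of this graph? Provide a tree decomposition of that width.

Every bag has size at most 2, so the width is 2 − 1 = 1 and tw(G) ≤ 1. Any graph with an edge has treewidth ≥ 1, and G has the edge h–i. Therefore the treewidth is 1.

Treewidth 1.
One such decomposition:
Bags: B1 = {h, i}  B2 = {e, i}  B3 = {b, e}  B4 = {a, e}  B5 = {b, f}  B6 = {a, c}  B7 = {e, g}  B8 = {d, f}
Tree: B1–B2, B2–B3, B3–B4, B3–B5, B4–B6, B2–B7, B5–B8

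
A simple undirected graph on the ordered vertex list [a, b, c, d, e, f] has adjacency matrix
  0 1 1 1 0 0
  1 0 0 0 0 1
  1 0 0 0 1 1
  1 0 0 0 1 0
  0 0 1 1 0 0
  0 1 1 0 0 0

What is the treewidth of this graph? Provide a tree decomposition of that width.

Treewidth 2.
Bags: B1 = {c, d, e}  B2 = {a, c, d}  B3 = {a, c, f}  B4 = {a, b, f}
Tree: B1–B2, B2–B3, B3–B4

Each bag holds 3 vertices, so the decomposition has width 2, which upper-bounds the treewidth. The edges e–d–a–c–e form a cycle, so G is not a tree and its treewidth is at least 2. Combining the bounds, tw(G) = 2.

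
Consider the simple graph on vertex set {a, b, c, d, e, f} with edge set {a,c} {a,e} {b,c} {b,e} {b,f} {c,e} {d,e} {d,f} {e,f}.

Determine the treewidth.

2

A width-2 tree decomposition is:
Bags: B1 = {b, e, f}  B2 = {b, c, e}  B3 = {d, e, f}  B4 = {a, c, e}
Tree: B1–B2, B1–B3, B2–B4
Each bag holds 3 vertices, so the decomposition has width 2, which upper-bounds the treewidth. For the lower bound, the 3 vertices {a, c, e} are pairwise adjacent, and any tree decomposition puts a clique entirely inside one bag — forcing width ≥ 2. Therefore the treewidth is 2.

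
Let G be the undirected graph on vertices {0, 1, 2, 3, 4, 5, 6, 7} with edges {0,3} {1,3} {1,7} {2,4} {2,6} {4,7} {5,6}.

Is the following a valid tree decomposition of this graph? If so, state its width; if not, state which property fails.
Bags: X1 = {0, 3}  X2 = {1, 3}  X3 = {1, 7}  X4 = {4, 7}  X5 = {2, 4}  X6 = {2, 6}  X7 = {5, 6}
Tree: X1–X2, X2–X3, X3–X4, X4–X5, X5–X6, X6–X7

Yes; width 1.

Vertex coverage: the bags together contain {0, 1, 2, 3, 4, 5, 6, 7}, the full vertex set. Edge coverage: each edge of G has both endpoints in at least one bag. Running intersection: for every vertex, the bags containing it form a connected subtree. All three properties hold, so this is a valid tree decomposition of width max|bag| − 1 = 1, and hence tw(G) ≤ 1.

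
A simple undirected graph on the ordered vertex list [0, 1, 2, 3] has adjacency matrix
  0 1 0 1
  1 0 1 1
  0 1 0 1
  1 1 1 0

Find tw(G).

A width-2 tree decomposition is:
Bags: B1 = {1, 2, 3}  B2 = {0, 1, 3}
Tree: B1–B2
Every bag has size at most 3, so the width is 3 − 1 = 2 and tw(G) ≤ 2. For the lower bound, the 3 vertices {0, 1, 3} are pairwise adjacent, and any tree decomposition puts a clique entirely inside one bag — forcing width ≥ 2. Therefore the treewidth is 2.

2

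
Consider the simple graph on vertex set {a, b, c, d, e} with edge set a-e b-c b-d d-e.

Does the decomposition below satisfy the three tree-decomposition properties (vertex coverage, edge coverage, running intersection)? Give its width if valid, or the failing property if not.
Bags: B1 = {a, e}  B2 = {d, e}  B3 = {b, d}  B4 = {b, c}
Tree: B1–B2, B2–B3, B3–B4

Every vertex of G appears in some bag (union = {a, b, c, d, e}); every edge is covered by a bag; and for each vertex v the set of bags containing v is connected in the bag tree. The decomposition is therefore valid. The largest bag has 2 vertices, so the width is 1.

Yes; width 1.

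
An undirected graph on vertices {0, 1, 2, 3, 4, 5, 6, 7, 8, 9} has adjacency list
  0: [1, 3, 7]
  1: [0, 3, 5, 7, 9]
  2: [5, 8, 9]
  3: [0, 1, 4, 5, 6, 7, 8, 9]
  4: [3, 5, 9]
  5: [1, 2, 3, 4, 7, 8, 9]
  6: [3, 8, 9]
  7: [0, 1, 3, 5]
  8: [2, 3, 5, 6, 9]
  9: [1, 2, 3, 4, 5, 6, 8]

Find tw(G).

3

A width-3 tree decomposition is:
Bags: B1 = {3, 5, 8, 9}  B2 = {3, 6, 8, 9}  B3 = {3, 4, 5, 9}  B4 = {1, 3, 5, 9}  B5 = {1, 3, 5, 7}  B6 = {0, 1, 3, 7}  B7 = {2, 5, 8, 9}
Tree: B1–B2, B1–B3, B3–B4, B4–B5, B5–B6, B1–B7
Each bag holds 4 vertices, so the decomposition has width 3, which upper-bounds the treewidth. For the lower bound, the 4 vertices {2, 5, 8, 9} are pairwise adjacent, and any tree decomposition puts a clique entirely inside one bag — forcing width ≥ 3. Hence tw(G) = 3 exactly.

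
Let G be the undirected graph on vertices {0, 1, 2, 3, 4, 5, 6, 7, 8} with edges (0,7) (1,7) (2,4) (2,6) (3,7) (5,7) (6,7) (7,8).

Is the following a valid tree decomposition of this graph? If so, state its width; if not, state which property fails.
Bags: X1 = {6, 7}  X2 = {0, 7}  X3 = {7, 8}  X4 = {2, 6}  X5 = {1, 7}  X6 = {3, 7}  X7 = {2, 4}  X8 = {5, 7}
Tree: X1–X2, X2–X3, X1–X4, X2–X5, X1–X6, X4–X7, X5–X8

Checking the three conditions: (i) the bags cover all of {0, 1, 2, 3, 4, 5, 6, 7, 8}; (ii) for each edge, some bag contains both endpoints; (iii) the bags containing any fixed vertex form a subtree. All hold, so the decomposition is valid with width 2 − 1 = 1.

Yes; width 1.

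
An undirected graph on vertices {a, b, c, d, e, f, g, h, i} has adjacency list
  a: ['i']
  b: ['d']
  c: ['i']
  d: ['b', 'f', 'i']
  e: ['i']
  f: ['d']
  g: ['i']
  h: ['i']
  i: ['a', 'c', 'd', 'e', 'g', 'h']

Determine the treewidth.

A width-1 tree decomposition is:
Bags: B1 = {b, d}  B2 = {d, i}  B3 = {a, i}  B4 = {h, i}  B5 = {g, i}  B6 = {e, i}  B7 = {d, f}  B8 = {c, i}
Tree: B1–B2, B2–B3, B3–B4, B4–B5, B3–B6, B1–B7, B5–B8
Each bag holds 2 vertices, so the decomposition has width 1, which upper-bounds the treewidth. G has an edge, so its treewidth is at least 1. Hence tw(G) = 1 exactly.

1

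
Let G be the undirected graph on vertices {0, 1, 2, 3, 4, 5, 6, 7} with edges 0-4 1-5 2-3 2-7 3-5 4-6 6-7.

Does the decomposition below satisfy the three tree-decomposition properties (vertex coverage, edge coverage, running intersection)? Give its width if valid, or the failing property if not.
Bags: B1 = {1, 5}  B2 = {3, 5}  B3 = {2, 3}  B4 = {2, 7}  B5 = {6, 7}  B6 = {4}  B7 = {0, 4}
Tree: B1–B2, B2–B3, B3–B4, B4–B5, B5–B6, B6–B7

No — edge (6,4) lies in no bag.

A tree decomposition must satisfy three properties: every vertex lies in some bag; for every edge, both endpoints lie together in some bag; and for every vertex, the bags containing it form a connected subtree. Here edge (6,4) lies in no bag, so the decomposition is invalid.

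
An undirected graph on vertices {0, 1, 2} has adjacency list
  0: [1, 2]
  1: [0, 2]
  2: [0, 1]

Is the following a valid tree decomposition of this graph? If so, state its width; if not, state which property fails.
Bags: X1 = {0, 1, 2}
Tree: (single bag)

Yes; width 2.

Vertex coverage: the bags together contain {0, 1, 2}, the full vertex set. Edge coverage: each edge of G has both endpoints in at least one bag. Running intersection: for every vertex, the bags containing it form a connected subtree. All three properties hold, so this is a valid tree decomposition of width max|bag| − 1 = 2, and hence tw(G) ≤ 2.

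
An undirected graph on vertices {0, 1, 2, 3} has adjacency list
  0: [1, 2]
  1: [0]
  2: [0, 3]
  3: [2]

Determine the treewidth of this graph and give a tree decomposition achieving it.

The largest bag has 2 vertices, giving width 1; this decomposition certifies tw(G) ≤ 1. G has an edge, so its treewidth is at least 1. Therefore the treewidth is 1.

Treewidth 1.
One such decomposition:
Bags: B1 = {0, 2}  B2 = {2, 3}  B3 = {0, 1}
Tree: B1–B2, B1–B3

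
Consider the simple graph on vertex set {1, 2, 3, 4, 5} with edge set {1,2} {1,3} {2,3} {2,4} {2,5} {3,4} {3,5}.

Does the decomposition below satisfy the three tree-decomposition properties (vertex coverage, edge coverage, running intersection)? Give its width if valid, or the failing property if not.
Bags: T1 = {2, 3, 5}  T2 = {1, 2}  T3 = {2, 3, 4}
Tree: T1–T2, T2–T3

A tree decomposition must satisfy three properties: every vertex lies in some bag; for every edge, both endpoints lie together in some bag; and for every vertex, the bags containing it form a connected subtree. Here edge (3,1) lies in no bag, so the decomposition is invalid.

No — edge (3,1) lies in no bag.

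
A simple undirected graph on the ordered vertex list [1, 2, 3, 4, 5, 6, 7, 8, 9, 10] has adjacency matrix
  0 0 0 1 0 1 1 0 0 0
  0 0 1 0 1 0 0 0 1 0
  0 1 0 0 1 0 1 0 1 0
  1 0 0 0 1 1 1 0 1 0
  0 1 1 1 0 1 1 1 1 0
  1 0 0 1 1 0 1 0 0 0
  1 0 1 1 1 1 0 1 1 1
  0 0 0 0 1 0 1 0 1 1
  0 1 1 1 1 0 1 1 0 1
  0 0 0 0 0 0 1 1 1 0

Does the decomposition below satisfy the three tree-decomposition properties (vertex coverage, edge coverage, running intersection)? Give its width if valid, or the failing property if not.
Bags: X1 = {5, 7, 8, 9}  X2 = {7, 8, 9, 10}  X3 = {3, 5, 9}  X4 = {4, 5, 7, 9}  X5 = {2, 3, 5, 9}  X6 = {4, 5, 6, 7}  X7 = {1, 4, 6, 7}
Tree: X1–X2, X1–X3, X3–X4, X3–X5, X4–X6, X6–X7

A tree decomposition must satisfy three properties: every vertex lies in some bag; for every edge, both endpoints lie together in some bag; and for every vertex, the bags containing it form a connected subtree. Here edge (7,3) lies in no bag, so the decomposition is invalid.

No — edge (7,3) lies in no bag.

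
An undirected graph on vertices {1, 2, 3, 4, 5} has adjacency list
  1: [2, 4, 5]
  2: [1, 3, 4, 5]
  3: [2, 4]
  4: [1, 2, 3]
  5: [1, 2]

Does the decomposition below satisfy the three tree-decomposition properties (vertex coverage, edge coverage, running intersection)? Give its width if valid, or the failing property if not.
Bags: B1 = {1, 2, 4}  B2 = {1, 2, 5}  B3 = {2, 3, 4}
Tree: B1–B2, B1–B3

Yes; width 2.

Every vertex of G appears in some bag (union = {1, 2, 3, 4, 5}); every edge is covered by a bag; and for each vertex v the set of bags containing v is connected in the bag tree. The decomposition is therefore valid. The largest bag has 3 vertices, so the width is 2.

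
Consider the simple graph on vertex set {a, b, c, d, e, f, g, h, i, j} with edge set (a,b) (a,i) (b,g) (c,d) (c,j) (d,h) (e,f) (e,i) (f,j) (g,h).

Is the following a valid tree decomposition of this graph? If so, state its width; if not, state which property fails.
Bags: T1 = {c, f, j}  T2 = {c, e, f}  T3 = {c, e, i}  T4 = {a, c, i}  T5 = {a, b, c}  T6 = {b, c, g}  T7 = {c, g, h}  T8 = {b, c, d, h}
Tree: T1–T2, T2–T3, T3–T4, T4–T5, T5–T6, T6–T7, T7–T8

No — bags containing vertex b are not connected in the tree.

A tree decomposition must satisfy three properties: every vertex lies in some bag; for every edge, both endpoints lie together in some bag; and for every vertex, the bags containing it form a connected subtree. Here bags containing vertex b are not connected in the tree, so the decomposition is invalid.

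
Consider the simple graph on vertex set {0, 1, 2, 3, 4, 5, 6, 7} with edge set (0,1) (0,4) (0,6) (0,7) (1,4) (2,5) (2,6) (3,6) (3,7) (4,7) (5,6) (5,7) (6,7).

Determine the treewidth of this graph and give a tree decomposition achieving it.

Treewidth 2.
Bags: B1 = {0, 1, 4}  B2 = {0, 4, 7}  B3 = {0, 6, 7}  B4 = {5, 6, 7}  B5 = {2, 5, 6}  B6 = {3, 6, 7}
Tree: B1–B2, B2–B3, B3–B4, B4–B5, B4–B6

Each bag holds 3 vertices, so the decomposition has width 2, which upper-bounds the treewidth. Conversely, {0, 1, 4} is a clique of size 3, and the vertices of any clique must share a bag in every tree decomposition; so some bag has ≥ 3 vertices and tw(G) ≥ 2. Combining the bounds, tw(G) = 2.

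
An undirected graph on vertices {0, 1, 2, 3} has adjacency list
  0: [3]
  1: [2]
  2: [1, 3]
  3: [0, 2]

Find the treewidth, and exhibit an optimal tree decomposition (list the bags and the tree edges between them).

Each bag holds 2 vertices, so the decomposition has width 1, which upper-bounds the treewidth. G has an edge, so its treewidth is at least 1. Hence tw(G) = 1 exactly.

Treewidth 1.
Bags: B1 = {2, 3}  B2 = {1, 2}  B3 = {0, 3}
Tree: B1–B2, B1–B3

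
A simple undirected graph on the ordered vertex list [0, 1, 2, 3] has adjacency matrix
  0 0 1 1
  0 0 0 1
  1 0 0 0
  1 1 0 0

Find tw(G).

1

A width-1 tree decomposition is:
Bags: B1 = {0, 2}  B2 = {0, 3}  B3 = {1, 3}
Tree: B1–B2, B2–B3
The largest bag has 2 vertices, giving width 1; this decomposition certifies tw(G) ≤ 1. Any graph with an edge has treewidth ≥ 1, and G has the edge 2–0. The upper and lower bounds meet at 1, so that is the treewidth.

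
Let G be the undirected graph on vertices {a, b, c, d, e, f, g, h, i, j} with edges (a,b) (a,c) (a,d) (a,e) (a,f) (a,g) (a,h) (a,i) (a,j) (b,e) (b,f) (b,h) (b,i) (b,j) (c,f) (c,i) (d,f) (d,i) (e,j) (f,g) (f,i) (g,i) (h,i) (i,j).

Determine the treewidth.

3

A width-3 tree decomposition is:
Bags: B1 = {a, b, f, i}  B2 = {a, b, i, j}  B3 = {a, c, f, i}  B4 = {a, b, e, j}  B5 = {a, b, h, i}  B6 = {a, d, f, i}  B7 = {a, f, g, i}
Tree: B1–B2, B1–B3, B2–B4, B2–B5, B3–B6, B1–B7
Every bag has size at most 4, so the width is 4 − 1 = 3 and tw(G) ≤ 3. Conversely, {a, b, e, j} is a clique of size 4, and the vertices of any clique must share a bag in every tree decomposition; so some bag has ≥ 4 vertices and tw(G) ≥ 3. Hence tw(G) = 3 exactly.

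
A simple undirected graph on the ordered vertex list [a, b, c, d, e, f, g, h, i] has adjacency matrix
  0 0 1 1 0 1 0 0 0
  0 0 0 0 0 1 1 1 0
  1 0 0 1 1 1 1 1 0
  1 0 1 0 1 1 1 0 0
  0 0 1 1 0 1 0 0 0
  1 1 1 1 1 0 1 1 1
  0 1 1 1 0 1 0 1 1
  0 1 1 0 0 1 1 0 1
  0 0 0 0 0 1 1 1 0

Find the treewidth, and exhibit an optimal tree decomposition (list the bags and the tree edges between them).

Every bag has size at most 4, so the width is 4 − 1 = 3 and tw(G) ≤ 3. On the other hand G contains the 4-clique {c, d, f, g}. A clique must lie in a single bag of any decomposition, so no decomposition can have width below 3. The upper and lower bounds meet at 3, so that is the treewidth.

Treewidth 3.
One optimal decomposition is:
Bags: B1 = {c, f, g, h}  B2 = {c, d, f, g}  B3 = {f, g, h, i}  B4 = {a, c, d, f}  B5 = {b, f, g, h}  B6 = {c, d, e, f}
Tree: B1–B2, B1–B3, B2–B4, B1–B5, B2–B6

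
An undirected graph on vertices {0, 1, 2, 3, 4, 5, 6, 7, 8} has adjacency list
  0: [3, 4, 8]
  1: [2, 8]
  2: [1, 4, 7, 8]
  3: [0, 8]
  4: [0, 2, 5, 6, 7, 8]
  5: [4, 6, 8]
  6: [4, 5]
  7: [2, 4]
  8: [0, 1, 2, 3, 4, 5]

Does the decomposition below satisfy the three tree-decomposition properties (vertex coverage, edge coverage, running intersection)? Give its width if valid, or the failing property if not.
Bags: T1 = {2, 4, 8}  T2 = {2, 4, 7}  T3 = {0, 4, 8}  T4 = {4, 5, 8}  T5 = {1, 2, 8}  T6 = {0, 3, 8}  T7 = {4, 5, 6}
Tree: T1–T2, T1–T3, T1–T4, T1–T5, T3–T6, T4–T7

Every vertex of G appears in some bag (union = {0, 1, 2, 3, 4, 5, 6, 7, 8}); every edge is covered by a bag; and for each vertex v the set of bags containing v is connected in the bag tree. The decomposition is therefore valid. The largest bag has 3 vertices, so the width is 2.

Yes; width 2.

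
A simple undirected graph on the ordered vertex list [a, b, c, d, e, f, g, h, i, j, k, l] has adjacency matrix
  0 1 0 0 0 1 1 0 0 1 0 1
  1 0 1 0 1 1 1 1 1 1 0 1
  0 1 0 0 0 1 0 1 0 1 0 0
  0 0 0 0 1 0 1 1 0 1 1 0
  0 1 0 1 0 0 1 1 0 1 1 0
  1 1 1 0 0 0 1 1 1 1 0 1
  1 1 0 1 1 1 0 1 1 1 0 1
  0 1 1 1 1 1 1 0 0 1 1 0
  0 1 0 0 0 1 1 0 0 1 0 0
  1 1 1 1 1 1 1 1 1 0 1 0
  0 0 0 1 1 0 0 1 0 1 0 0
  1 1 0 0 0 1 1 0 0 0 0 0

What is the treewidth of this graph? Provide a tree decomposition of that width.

Treewidth 4.
One optimal decomposition is:
Bags: B1 = {b, f, g, h, j}  B2 = {b, e, g, h, j}  B3 = {b, c, f, h, j}  B4 = {a, b, f, g, j}  B5 = {d, e, g, h, j}  B6 = {b, f, g, i, j}  B7 = {d, e, h, j, k}  B8 = {a, b, f, g, l}
Tree: B1–B2, B1–B3, B1–B4, B2–B5, B1–B6, B5–B7, B4–B8

Each bag holds 5 vertices, so the decomposition has width 4, which upper-bounds the treewidth. On the other hand G contains the 5-clique {d, e, g, h, j}. A clique must lie in a single bag of any decomposition, so no decomposition can have width below 4. The upper and lower bounds meet at 4, so that is the treewidth.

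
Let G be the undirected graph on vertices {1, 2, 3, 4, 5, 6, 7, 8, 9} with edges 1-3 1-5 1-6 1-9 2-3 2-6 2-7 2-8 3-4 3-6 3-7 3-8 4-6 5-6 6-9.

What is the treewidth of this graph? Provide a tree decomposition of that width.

The largest bag has 3 vertices, giving width 2; this decomposition certifies tw(G) ≤ 2. For the lower bound, the 3 vertices {1, 6, 9} are pairwise adjacent, and any tree decomposition puts a clique entirely inside one bag — forcing width ≥ 2. Combining the bounds, tw(G) = 2.

Treewidth 2.
One optimal decomposition is:
Bags: B1 = {1, 3, 6}  B2 = {1, 5, 6}  B3 = {3, 4, 6}  B4 = {2, 3, 6}  B5 = {2, 3, 8}  B6 = {1, 6, 9}  B7 = {2, 3, 7}
Tree: B1–B2, B1–B3, B3–B4, B4–B5, B1–B6, B5–B7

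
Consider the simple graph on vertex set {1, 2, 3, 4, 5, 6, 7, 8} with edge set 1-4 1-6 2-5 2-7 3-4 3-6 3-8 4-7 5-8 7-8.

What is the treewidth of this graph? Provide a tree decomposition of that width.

Every bag has size at most 3, so the width is 3 − 1 = 2 and tw(G) ≤ 2. For the lower bound, G contains the cycle 2–5–8–7–2, so G is not a forest; only forests have treewidth ≤ 1, hence tw(G) ≥ 2. Hence tw(G) = 2 exactly.

Treewidth 2.
Bags: B1 = {2, 5, 7}  B2 = {5, 7, 8}  B3 = {4, 7, 8}  B4 = {3, 4, 8}  B5 = {1, 3, 4}  B6 = {1, 3, 6}
Tree: B1–B2, B2–B3, B3–B4, B4–B5, B5–B6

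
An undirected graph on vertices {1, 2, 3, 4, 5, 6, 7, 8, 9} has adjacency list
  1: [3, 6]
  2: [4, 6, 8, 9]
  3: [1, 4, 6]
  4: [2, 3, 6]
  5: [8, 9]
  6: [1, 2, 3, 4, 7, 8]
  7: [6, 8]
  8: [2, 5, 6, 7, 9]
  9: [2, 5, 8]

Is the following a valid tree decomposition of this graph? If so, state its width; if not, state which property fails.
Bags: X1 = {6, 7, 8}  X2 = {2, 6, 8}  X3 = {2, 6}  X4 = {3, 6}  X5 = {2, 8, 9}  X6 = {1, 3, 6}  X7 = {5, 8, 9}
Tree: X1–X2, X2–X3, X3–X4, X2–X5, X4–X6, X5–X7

A tree decomposition must satisfy three properties: every vertex lies in some bag; for every edge, both endpoints lie together in some bag; and for every vertex, the bags containing it form a connected subtree. Here vertex 4 appears in no bag, so the decomposition is invalid.

No — vertex 4 appears in no bag.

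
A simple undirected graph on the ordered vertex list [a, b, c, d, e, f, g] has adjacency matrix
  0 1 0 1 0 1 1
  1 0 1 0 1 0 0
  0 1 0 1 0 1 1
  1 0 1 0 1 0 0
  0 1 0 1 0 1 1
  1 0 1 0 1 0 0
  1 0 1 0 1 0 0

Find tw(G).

A width-3 tree decomposition is:
Bags: B1 = {a, b, c, e}  B2 = {a, c, e, f}  B3 = {a, c, e, g}  B4 = {a, c, d, e}
Tree: B1–B2, B2–B3, B3–B4
Each bag holds 4 vertices, so the decomposition has width 3, which upper-bounds the treewidth. For the lower bound: the 4 vertex sets {a,b}, {c,f}, {e}, {g} are disjoint, each induces a connected subgraph, and every pair is joined by at least one edge of G. Contracting each set to a single vertex therefore yields K_{4} as a minor, and since treewidth is minor-monotone, tw(G) ≥ tw(K_{4}) = 3. Hence tw(G) = 3 exactly.

3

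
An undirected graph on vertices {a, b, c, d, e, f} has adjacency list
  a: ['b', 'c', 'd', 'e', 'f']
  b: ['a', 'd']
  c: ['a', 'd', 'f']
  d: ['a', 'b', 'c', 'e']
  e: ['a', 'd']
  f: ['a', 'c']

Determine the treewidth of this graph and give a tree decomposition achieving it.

Treewidth 2.
One such decomposition:
Bags: B1 = {a, b, d}  B2 = {a, c, d}  B3 = {a, c, f}  B4 = {a, d, e}
Tree: B1–B2, B2–B3, B1–B4

Each bag holds 3 vertices, so the decomposition has width 2, which upper-bounds the treewidth. Conversely, {a, d, e} is a clique of size 3, and the vertices of any clique must share a bag in every tree decomposition; so some bag has ≥ 3 vertices and tw(G) ≥ 2. The upper and lower bounds meet at 2, so that is the treewidth.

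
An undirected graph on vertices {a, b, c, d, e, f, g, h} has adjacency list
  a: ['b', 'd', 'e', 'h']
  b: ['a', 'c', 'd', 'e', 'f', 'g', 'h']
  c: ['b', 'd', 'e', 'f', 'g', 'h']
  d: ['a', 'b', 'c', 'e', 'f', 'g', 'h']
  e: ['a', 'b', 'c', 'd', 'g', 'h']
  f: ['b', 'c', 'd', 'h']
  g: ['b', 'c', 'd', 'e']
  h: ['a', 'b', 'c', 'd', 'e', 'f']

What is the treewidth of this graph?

A width-4 tree decomposition is:
Bags: B1 = {a, b, d, e, h}  B2 = {b, c, d, e, h}  B3 = {b, c, d, e, g}  B4 = {b, c, d, f, h}
Tree: B1–B2, B2–B3, B2–B4
The largest bag has 5 vertices, giving width 4; this decomposition certifies tw(G) ≤ 4. On the other hand G contains the 5-clique {b, c, d, e, g}. A clique must lie in a single bag of any decomposition, so no decomposition can have width below 4. Hence tw(G) = 4 exactly.

4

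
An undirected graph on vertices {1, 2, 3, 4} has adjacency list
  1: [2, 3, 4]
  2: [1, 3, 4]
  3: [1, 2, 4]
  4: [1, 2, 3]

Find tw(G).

A width-3 tree decomposition is:
Bags: B1 = {1, 2, 3, 4}
Tree: (single bag)
With just one bag of size 4, the width is 4 − 1 = 3, so tw(G) ≤ 3. Conversely, {1, 2, 3, 4} is a clique of size 4, and the vertices of any clique must share a bag in every tree decomposition; so some bag has ≥ 4 vertices and tw(G) ≥ 3. Combining the bounds, tw(G) = 3.

3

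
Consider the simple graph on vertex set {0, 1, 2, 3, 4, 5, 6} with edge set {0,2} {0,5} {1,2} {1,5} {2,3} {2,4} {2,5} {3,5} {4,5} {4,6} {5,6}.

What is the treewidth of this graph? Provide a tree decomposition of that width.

Each bag holds 3 vertices, so the decomposition has width 2, which upper-bounds the treewidth. For the lower bound, the 3 vertices {0, 2, 5} are pairwise adjacent, and any tree decomposition puts a clique entirely inside one bag — forcing width ≥ 2. Hence tw(G) = 2 exactly.

Treewidth 2.
Bags: B1 = {2, 4, 5}  B2 = {0, 2, 5}  B3 = {1, 2, 5}  B4 = {2, 3, 5}  B5 = {4, 5, 6}
Tree: B1–B2, B1–B3, B3–B4, B1–B5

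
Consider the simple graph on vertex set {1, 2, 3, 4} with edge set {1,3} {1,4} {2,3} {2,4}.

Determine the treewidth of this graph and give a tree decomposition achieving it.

Treewidth 2.
One optimal decomposition is:
Bags: B1 = {1, 2, 3}  B2 = {1, 2, 4}
Tree: B1–B2

Each bag holds 3 vertices, so the decomposition has width 2, which upper-bounds the treewidth. The edges 1–3–2–4–1 form a cycle, so G is not a tree and its treewidth is at least 2. Combining the bounds, tw(G) = 2.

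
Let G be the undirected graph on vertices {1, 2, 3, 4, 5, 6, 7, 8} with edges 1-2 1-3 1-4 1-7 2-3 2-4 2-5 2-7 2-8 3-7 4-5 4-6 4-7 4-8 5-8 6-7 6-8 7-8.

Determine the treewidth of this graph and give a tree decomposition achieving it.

Treewidth 3.
One optimal decomposition is:
Bags: B1 = {2, 4, 7, 8}  B2 = {4, 6, 7, 8}  B3 = {1, 2, 4, 7}  B4 = {2, 4, 5, 8}  B5 = {1, 2, 3, 7}
Tree: B1–B2, B1–B3, B1–B4, B3–B5

Every bag has size at most 4, so the width is 4 − 1 = 3 and tw(G) ≤ 3. Conversely, {1, 2, 3, 7} is a clique of size 4, and the vertices of any clique must share a bag in every tree decomposition; so some bag has ≥ 4 vertices and tw(G) ≥ 3. Therefore the treewidth is 3.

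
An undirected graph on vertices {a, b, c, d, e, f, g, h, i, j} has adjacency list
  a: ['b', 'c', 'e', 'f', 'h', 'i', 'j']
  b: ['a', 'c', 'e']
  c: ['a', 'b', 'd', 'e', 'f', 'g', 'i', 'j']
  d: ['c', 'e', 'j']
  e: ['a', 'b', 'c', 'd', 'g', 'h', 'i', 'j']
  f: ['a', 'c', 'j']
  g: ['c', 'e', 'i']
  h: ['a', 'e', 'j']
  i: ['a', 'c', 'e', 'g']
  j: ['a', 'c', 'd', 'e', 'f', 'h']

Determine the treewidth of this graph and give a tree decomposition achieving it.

Each bag holds 4 vertices, so the decomposition has width 3, which upper-bounds the treewidth. On the other hand G contains the 4-clique {a, e, h, j}. A clique must lie in a single bag of any decomposition, so no decomposition can have width below 3. Combining the bounds, tw(G) = 3.

Treewidth 3.
One such decomposition:
Bags: B1 = {a, b, c, e}  B2 = {a, c, e, j}  B3 = {a, c, e, i}  B4 = {a, e, h, j}  B5 = {a, c, f, j}  B6 = {c, e, g, i}  B7 = {c, d, e, j}
Tree: B1–B2, B2–B3, B2–B4, B2–B5, B3–B6, B2–B7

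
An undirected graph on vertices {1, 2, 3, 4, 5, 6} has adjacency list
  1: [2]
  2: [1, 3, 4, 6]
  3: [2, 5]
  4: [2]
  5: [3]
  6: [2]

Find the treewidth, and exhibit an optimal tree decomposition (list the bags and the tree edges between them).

Each bag holds 2 vertices, so the decomposition has width 1, which upper-bounds the treewidth. Any graph with an edge has treewidth ≥ 1, and G has the edge 1–2. Therefore the treewidth is 1.

Treewidth 1.
One optimal decomposition is:
Bags: B1 = {1, 2}  B2 = {2, 3}  B3 = {3, 5}  B4 = {2, 6}  B5 = {2, 4}
Tree: B1–B2, B2–B3, B2–B4, B4–B5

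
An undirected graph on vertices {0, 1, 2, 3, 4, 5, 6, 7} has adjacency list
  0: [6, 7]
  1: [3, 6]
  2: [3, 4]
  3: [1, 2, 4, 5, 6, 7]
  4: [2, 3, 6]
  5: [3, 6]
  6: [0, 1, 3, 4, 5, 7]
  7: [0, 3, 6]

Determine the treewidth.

2

A width-2 tree decomposition is:
Bags: B1 = {3, 4, 6}  B2 = {2, 3, 4}  B3 = {3, 5, 6}  B4 = {3, 6, 7}  B5 = {1, 3, 6}  B6 = {0, 6, 7}
Tree: B1–B2, B1–B3, B3–B4, B3–B5, B4–B6
Each bag holds 3 vertices, so the decomposition has width 2, which upper-bounds the treewidth. For the lower bound, the 3 vertices {0, 6, 7} are pairwise adjacent, and any tree decomposition puts a clique entirely inside one bag — forcing width ≥ 2. Hence tw(G) = 2 exactly.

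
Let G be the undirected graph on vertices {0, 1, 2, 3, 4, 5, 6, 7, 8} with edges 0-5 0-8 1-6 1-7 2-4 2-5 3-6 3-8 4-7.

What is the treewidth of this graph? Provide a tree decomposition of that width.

Treewidth 2.
One such decomposition:
Bags: B1 = {0, 5, 8}  B2 = {3, 5, 8}  B3 = {3, 5, 6}  B4 = {1, 5, 6}  B5 = {1, 5, 7}  B6 = {4, 5, 7}  B7 = {2, 4, 5}
Tree: B1–B2, B2–B3, B3–B4, B4–B5, B5–B6, B6–B7

Every bag has size at most 3, so the width is 3 − 1 = 2 and tw(G) ≤ 2. For the lower bound, G contains the cycle 5–0–8–3–6–1–7–4–2–5, so G is not a forest; only forests have treewidth ≤ 1, hence tw(G) ≥ 2. Therefore the treewidth is 2.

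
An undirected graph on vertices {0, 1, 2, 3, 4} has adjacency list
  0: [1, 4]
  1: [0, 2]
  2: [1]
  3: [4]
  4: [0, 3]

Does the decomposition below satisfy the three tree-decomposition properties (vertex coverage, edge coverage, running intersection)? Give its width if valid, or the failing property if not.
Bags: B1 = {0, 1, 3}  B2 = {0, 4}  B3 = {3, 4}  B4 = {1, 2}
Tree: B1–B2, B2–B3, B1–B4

No — bags containing vertex 3 are not connected in the tree.

A tree decomposition must satisfy three properties: every vertex lies in some bag; for every edge, both endpoints lie together in some bag; and for every vertex, the bags containing it form a connected subtree. Here bags containing vertex 3 are not connected in the tree, so the decomposition is invalid.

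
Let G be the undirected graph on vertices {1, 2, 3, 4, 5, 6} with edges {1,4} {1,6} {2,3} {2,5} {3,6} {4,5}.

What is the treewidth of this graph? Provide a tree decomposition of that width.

Every bag has size at most 3, so the width is 3 − 1 = 2 and tw(G) ≤ 2. The edges 1–6–3–2–5–4–1 form a cycle, so G is not a tree and its treewidth is at least 2. Therefore the treewidth is 2.

Treewidth 2.
One such decomposition:
Bags: B1 = {1, 3, 6}  B2 = {1, 2, 3}  B3 = {1, 2, 5}  B4 = {1, 4, 5}
Tree: B1–B2, B2–B3, B3–B4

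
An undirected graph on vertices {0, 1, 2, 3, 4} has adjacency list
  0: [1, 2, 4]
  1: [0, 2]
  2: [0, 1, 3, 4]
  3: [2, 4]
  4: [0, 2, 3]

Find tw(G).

2

A width-2 tree decomposition is:
Bags: B1 = {2, 3, 4}  B2 = {0, 2, 4}  B3 = {0, 1, 2}
Tree: B1–B2, B2–B3
Every bag has size at most 3, so the width is 3 − 1 = 2 and tw(G) ≤ 2. Conversely, {0, 1, 2} is a clique of size 3, and the vertices of any clique must share a bag in every tree decomposition; so some bag has ≥ 3 vertices and tw(G) ≥ 2. Therefore the treewidth is 2.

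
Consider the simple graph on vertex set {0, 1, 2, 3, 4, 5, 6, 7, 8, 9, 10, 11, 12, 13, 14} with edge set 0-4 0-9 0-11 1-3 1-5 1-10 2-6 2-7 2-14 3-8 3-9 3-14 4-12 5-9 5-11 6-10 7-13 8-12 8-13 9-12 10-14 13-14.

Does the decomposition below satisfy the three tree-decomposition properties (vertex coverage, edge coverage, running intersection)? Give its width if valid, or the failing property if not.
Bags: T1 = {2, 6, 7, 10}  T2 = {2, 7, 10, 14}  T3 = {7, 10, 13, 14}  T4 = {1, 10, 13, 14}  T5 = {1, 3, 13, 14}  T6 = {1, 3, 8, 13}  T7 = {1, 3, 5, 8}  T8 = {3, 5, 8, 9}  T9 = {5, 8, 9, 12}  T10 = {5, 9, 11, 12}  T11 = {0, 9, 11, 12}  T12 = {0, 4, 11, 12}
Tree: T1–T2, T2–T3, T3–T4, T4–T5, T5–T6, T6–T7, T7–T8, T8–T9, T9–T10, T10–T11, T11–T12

Yes; width 3.

Vertex coverage: the bags together contain {0, 1, 2, 3, 4, 5, 6, 7, 8, 9, 10, 11, 12, 13, 14}, the full vertex set. Edge coverage: each edge of G has both endpoints in at least one bag. Running intersection: for every vertex, the bags containing it form a connected subtree. All three properties hold, so this is a valid tree decomposition of width max|bag| − 1 = 3, and hence tw(G) ≤ 3.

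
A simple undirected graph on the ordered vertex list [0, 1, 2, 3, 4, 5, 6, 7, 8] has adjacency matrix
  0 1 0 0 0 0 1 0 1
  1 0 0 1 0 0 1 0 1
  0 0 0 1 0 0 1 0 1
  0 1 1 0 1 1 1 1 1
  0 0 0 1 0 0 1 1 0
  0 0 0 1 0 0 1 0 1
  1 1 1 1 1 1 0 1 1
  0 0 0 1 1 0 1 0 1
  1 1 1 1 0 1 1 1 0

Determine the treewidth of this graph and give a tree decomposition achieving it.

The largest bag has 4 vertices, giving width 3; this decomposition certifies tw(G) ≤ 3. For the lower bound, the 4 vertices {0, 1, 6, 8} are pairwise adjacent, and any tree decomposition puts a clique entirely inside one bag — forcing width ≥ 3. Therefore the treewidth is 3.

Treewidth 3.
One such decomposition:
Bags: B1 = {3, 5, 6, 8}  B2 = {1, 3, 6, 8}  B3 = {3, 6, 7, 8}  B4 = {3, 4, 6, 7}  B5 = {0, 1, 6, 8}  B6 = {2, 3, 6, 8}
Tree: B1–B2, B1–B3, B3–B4, B2–B5, B3–B6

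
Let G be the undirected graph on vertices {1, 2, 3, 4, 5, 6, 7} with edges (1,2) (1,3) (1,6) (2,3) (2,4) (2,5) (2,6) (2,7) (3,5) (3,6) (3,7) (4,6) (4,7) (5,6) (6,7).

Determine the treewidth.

3

A width-3 tree decomposition is:
Bags: B1 = {2, 3, 6, 7}  B2 = {2, 4, 6, 7}  B3 = {2, 3, 5, 6}  B4 = {1, 2, 3, 6}
Tree: B1–B2, B1–B3, B3–B4
The largest bag has 4 vertices, giving width 3; this decomposition certifies tw(G) ≤ 3. Conversely, {1, 2, 3, 6} is a clique of size 4, and the vertices of any clique must share a bag in every tree decomposition; so some bag has ≥ 4 vertices and tw(G) ≥ 3. Combining the bounds, tw(G) = 3.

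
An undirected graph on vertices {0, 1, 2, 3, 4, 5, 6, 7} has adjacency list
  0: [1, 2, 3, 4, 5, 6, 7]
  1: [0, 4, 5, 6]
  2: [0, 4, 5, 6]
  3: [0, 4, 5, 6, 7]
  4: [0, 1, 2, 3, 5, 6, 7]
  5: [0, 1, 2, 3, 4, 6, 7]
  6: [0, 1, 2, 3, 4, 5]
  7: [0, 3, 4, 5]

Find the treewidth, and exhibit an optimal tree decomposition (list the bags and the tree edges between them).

Each bag holds 5 vertices, so the decomposition has width 4, which upper-bounds the treewidth. On the other hand G contains the 5-clique {0, 1, 4, 5, 6}. A clique must lie in a single bag of any decomposition, so no decomposition can have width below 4. Therefore the treewidth is 4.

Treewidth 4.
Bags: B1 = {0, 2, 4, 5, 6}  B2 = {0, 3, 4, 5, 6}  B3 = {0, 3, 4, 5, 7}  B4 = {0, 1, 4, 5, 6}
Tree: B1–B2, B2–B3, B2–B4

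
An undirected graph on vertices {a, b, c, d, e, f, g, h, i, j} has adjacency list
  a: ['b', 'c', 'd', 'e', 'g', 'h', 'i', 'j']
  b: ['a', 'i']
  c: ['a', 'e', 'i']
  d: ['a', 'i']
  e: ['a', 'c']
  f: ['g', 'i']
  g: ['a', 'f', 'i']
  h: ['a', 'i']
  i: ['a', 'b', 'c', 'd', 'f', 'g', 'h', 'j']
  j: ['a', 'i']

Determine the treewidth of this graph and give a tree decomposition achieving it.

Treewidth 2.
One such decomposition:
Bags: B1 = {a, h, i}  B2 = {a, g, i}  B3 = {a, i, j}  B4 = {a, d, i}  B5 = {a, c, i}  B6 = {f, g, i}  B7 = {a, c, e}  B8 = {a, b, i}
Tree: B1–B2, B2–B3, B1–B4, B3–B5, B2–B6, B5–B7, B1–B8

Each bag holds 3 vertices, so the decomposition has width 2, which upper-bounds the treewidth. For the lower bound, the 3 vertices {a, c, e} are pairwise adjacent, and any tree decomposition puts a clique entirely inside one bag — forcing width ≥ 2. Combining the bounds, tw(G) = 2.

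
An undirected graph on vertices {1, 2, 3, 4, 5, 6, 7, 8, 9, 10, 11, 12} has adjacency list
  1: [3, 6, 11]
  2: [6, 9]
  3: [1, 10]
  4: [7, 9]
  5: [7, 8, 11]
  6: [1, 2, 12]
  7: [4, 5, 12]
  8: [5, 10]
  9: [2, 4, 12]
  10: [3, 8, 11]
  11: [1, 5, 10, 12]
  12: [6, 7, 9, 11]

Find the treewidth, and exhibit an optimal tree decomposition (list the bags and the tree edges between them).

Treewidth 3.
One such decomposition:
Bags: B1 = {1, 3, 8, 10}  B2 = {1, 8, 10, 11}  B3 = {1, 5, 8, 11}  B4 = {1, 5, 6, 11}  B5 = {5, 6, 11, 12}  B6 = {5, 6, 7, 12}  B7 = {2, 6, 7, 12}  B8 = {2, 7, 9, 12}  B9 = {2, 4, 7, 9}
Tree: B1–B2, B2–B3, B3–B4, B4–B5, B5–B6, B6–B7, B7–B8, B8–B9

The largest bag has 4 vertices, giving width 3; this decomposition certifies tw(G) ≤ 3. For the lower bound: the 4 vertex sets {3,8,10}, {1}, {11}, {5,6,7,12} are disjoint, each induces a connected subgraph, and every pair is joined by at least one edge of G. Contracting each set to a single vertex therefore yields K_{4} as a minor, and since treewidth is minor-monotone, tw(G) ≥ tw(K_{4}) = 3. Combining the bounds, tw(G) = 3.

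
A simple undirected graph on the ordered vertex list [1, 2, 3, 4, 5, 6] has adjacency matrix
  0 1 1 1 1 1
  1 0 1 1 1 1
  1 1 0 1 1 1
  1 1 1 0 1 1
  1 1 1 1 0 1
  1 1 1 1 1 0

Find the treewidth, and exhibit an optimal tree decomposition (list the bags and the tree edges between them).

With just one bag of size 6, the width is 6 − 1 = 5, so tw(G) ≤ 5. On the other hand G contains the 6-clique {1, 2, 3, 4, 5, 6}. A clique must lie in a single bag of any decomposition, so no decomposition can have width below 5. The upper and lower bounds meet at 5, so that is the treewidth.

Treewidth 5.
One optimal decomposition is:
Bags: B1 = {1, 2, 3, 4, 5, 6}
Tree: (single bag)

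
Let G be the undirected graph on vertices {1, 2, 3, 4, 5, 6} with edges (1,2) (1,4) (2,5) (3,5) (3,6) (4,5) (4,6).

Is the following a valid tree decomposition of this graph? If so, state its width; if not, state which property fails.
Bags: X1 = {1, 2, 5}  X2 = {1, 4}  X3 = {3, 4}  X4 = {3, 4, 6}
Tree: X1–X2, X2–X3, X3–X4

A tree decomposition must satisfy three properties: every vertex lies in some bag; for every edge, both endpoints lie together in some bag; and for every vertex, the bags containing it form a connected subtree. Here edge (5,4) lies in no bag, so the decomposition is invalid.

No — edge (5,4) lies in no bag.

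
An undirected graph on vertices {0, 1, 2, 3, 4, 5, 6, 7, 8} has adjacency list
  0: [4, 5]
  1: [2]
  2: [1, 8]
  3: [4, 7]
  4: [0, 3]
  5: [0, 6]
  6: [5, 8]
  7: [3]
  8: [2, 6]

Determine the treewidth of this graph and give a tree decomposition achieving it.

Treewidth 1.
One optimal decomposition is:
Bags: B1 = {3, 7}  B2 = {3, 4}  B3 = {0, 4}  B4 = {0, 5}  B5 = {5, 6}  B6 = {6, 8}  B7 = {2, 8}  B8 = {1, 2}
Tree: B1–B2, B2–B3, B3–B4, B4–B5, B5–B6, B6–B7, B7–B8

Every bag has size at most 2, so the width is 2 − 1 = 1 and tw(G) ≤ 1. Since G has at least one edge (e.g. 7–3), it is not an edgeless graph, so tw(G) ≥ 1. Therefore the treewidth is 1.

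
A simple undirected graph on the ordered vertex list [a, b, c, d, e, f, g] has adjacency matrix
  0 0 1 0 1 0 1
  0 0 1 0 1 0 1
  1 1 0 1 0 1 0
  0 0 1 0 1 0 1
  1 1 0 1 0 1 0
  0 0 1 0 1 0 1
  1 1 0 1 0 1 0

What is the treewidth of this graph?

3

A width-3 tree decomposition is:
Bags: B1 = {c, d, e, g}  B2 = {a, c, e, g}  B3 = {c, e, f, g}  B4 = {b, c, e, g}
Tree: B1–B2, B2–B3, B3–B4
Every bag has size at most 4, so the width is 4 − 1 = 3 and tw(G) ≤ 3. For the lower bound: the 4 vertex sets {d,e}, {a,c}, {g}, {f} are disjoint, each induces a connected subgraph, and every pair is joined by at least one edge of G. Contracting each set to a single vertex therefore yields K_{4} as a minor, and since treewidth is minor-monotone, tw(G) ≥ tw(K_{4}) = 3. Combining the bounds, tw(G) = 3.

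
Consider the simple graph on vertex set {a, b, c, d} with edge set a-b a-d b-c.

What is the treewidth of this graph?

A width-1 tree decomposition is:
Bags: B1 = {a, d}  B2 = {a, b}  B3 = {b, c}
Tree: B1–B2, B2–B3
Every bag has size at most 2, so the width is 2 − 1 = 1 and tw(G) ≤ 1. Since G has at least one edge (e.g. d–a), it is not an edgeless graph, so tw(G) ≥ 1. Therefore the treewidth is 1.

1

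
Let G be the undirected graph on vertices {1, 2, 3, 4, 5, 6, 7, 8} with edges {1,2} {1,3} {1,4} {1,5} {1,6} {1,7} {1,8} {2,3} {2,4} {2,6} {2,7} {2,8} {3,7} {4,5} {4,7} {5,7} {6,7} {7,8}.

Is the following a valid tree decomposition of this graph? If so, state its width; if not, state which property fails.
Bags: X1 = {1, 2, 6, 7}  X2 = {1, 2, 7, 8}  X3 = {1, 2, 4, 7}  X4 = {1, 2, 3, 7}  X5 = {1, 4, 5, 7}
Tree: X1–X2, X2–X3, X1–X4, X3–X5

Every vertex of G appears in some bag (union = {1, 2, 3, 4, 5, 6, 7, 8}); every edge is covered by a bag; and for each vertex v the set of bags containing v is connected in the bag tree. The decomposition is therefore valid. The largest bag has 4 vertices, so the width is 3.

Yes; width 3.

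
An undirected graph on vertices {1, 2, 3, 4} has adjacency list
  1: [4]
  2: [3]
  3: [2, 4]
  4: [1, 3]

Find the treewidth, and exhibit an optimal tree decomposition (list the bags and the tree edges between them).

Treewidth 1.
Bags: B1 = {3, 4}  B2 = {2, 3}  B3 = {1, 4}
Tree: B1–B2, B1–B3

The largest bag has 2 vertices, giving width 1; this decomposition certifies tw(G) ≤ 1. G has an edge, so its treewidth is at least 1. Therefore the treewidth is 1.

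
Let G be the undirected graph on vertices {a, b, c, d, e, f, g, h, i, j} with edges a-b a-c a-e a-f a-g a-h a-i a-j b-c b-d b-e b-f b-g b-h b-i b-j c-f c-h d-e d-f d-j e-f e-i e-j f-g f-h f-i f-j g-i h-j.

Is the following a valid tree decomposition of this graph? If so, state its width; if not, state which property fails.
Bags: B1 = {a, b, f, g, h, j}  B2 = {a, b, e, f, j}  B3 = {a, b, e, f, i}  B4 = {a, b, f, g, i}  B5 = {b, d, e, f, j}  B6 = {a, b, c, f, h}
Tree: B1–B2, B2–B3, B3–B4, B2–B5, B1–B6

A tree decomposition must satisfy three properties: every vertex lies in some bag; for every edge, both endpoints lie together in some bag; and for every vertex, the bags containing it form a connected subtree. Here bags containing vertex g are not connected in the tree, so the decomposition is invalid.

No — bags containing vertex g are not connected in the tree.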